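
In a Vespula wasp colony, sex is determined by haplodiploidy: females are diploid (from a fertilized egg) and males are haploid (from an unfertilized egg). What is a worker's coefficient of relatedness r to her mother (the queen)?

0.5

One meiotic link between diploid queen and diploid daughter: r = 1/2.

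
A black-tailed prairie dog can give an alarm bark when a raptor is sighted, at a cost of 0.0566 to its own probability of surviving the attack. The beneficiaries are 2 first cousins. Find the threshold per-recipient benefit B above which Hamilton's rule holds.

0.2264

r to a first cousin = 1/8 (first cousins share one grandparent pair — two paths of length 4: r = 2·(1/2)^4 = 1/8).
Hamilton's rule with n recipients of equal r: n·r·B > C, so B > C/(n·r) = 0.0566/(2·0.125) = 0.2264.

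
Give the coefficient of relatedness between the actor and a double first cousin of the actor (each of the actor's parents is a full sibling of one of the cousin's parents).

0.25

Each parent–offspring link contributes a factor of 1/2, and independent paths through distinct common ancestors add.
Double first cousins share both grandparent pairs — four paths of length 4: r = 4·(1/2)^4 = 1/4.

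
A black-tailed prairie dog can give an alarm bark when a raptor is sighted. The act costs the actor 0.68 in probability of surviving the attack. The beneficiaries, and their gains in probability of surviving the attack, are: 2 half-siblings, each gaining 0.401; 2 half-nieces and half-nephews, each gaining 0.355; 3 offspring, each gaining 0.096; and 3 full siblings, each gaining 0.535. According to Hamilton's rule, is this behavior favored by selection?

Hamilton's rule: the trait is favored when the sum of r·B over every recipient exceeds the actor's cost C.
r to a half-sibling = 0.25 (half-sibs share one parent — one path of length 2: r = (1/2)^2 = 1/4).
r to a half-niece or half-nephew = 1/8 (half-aunt/uncle↔niece/nephew: one path of length 3: r = (1/2)^3 = 1/8).
r to an offspring = 0.5 (one parent–offspring link: r = (1/2)^1 = 1/2).
r to a full sibling = 0.5 (full sibs share both parents — two paths of length 2: r = 2·(1/2)^2 = 1/2).
Summing one r·B term per recipient: 2·0.25·0.401 + 2·0.125·0.355 + 3·0.5·0.096 + 3·0.5·0.535 = 1.23575.
1.23575 > 0.68: the indirect benefit exceeds the cost.

Yes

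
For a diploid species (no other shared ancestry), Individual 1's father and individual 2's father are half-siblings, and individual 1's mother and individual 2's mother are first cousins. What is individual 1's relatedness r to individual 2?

0.09375

With two independent routes of shared ancestry, r is the sum of the two contributions.
Individual 1 and individual 2 are related in two ways: half first cousins through their fathers (r = 1/16) and second cousins through their mothers (r = 1/32).
r = 1/16 + 1/32 = 3/32 = 0.09375.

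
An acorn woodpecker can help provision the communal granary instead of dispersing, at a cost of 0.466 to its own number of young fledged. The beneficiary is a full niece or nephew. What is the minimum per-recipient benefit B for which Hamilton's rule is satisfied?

1.864

r to a full niece or nephew = 0.25 (full aunt/uncle↔niece/nephew: two paths of length 3 through the shared grandparent pair: r = 2·(1/2)^3 = 1/4).
Hamilton's rule with n recipients of equal r: n·r·B > C, so B > C/(n·r) = 0.466/(1·0.25) = 1.864.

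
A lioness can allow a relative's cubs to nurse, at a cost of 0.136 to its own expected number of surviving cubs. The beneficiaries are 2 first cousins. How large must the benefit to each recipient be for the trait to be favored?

r to a first cousin = 1/8 (first cousins share one grandparent pair — two paths of length 4: r = 2·(1/2)^4 = 1/8).
Hamilton's rule with n recipients of equal r: n·r·B > C, so B > C/(n·r) = 0.136/(2·0.125) = 0.544.

0.544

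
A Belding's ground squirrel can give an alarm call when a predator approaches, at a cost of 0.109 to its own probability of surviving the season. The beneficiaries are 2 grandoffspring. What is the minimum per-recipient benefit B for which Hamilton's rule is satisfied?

0.218

r to a grandoffspring = 1/4 (two parent–offspring links: r = (1/2)^2 = 1/4).
Hamilton's rule with n recipients of equal r: n·r·B > C, so B > C/(n·r) = 0.109/(2·0.25) = 0.218.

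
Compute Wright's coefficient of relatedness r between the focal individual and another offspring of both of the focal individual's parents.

0.5

Each parent–offspring link contributes a factor of 1/2, and independent paths through distinct common ancestors add.
Full sibs share both parents — two paths of length 2: r = 2·(1/2)^2 = 1/2.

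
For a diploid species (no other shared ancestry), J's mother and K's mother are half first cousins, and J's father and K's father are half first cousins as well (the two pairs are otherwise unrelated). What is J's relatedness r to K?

0.03125

With two independent routes of shared ancestry, r is the sum of the two contributions.
J and K are related in two ways: half second cousins through their mothers (r = 1/64) and half second cousins through their fathers (r = 1/64).
r = 1/64 + 1/64 = 1/32 = 0.03125.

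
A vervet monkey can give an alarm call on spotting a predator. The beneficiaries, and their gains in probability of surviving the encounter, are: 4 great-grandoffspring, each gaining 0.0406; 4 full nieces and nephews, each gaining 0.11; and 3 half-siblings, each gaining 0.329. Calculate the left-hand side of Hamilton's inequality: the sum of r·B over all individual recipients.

r to a great-grandoffspring = 1/8 (three parent–offspring links: r = (1/2)^3 = 1/8).
r to a full niece or nephew = 1/4 (full aunt/uncle↔niece/nephew: two paths of length 3 through the shared grandparent pair: r = 2·(1/2)^3 = 1/4).
r to a half-sibling = 0.25 (half-sibs share one parent — one path of length 2: r = (1/2)^2 = 1/4).
Summing one r·B term per recipient: 4·0.125·0.0406 + 4·0.25·0.11 + 3·0.25·0.329 = 0.37705.

0.37705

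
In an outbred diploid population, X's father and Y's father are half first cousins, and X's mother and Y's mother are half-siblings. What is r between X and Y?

With two independent routes of shared ancestry, r is the sum of the two contributions.
X and Y are related in two ways: half second cousins through their fathers (r = 1/64) and half first cousins through their mothers (r = 1/16).
r = 1/64 + 1/16 = 5/64 = 0.078125.

0.078125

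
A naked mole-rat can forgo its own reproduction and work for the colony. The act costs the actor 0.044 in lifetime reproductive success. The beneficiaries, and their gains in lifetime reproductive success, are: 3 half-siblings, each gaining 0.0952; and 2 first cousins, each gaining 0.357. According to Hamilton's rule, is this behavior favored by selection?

Yes

Hamilton's rule: the trait is favored when the sum of r·B over every recipient exceeds the actor's cost C.
r to a half-sibling = 0.25 (half-sibs share one parent — one path of length 2: r = (1/2)^2 = 1/4).
r to a first cousin = 0.125 (first cousins share one grandparent pair — two paths of length 4: r = 2·(1/2)^4 = 1/8).
Summing one r·B term per recipient: 3·0.25·0.0952 + 2·0.125·0.357 = 0.16065.
0.16065 > 0.044: the indirect benefit exceeds the cost.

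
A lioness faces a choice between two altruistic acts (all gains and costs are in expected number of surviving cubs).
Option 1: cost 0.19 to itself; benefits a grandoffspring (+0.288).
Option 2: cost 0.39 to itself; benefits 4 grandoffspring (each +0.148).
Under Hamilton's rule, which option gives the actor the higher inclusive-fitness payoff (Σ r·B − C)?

Option 1: r to a grandoffspring = 0.25.
Option 1: Σ r·B − C = (1·0.25·0.288) − 0.19 = -0.118.
Option 2: r to a grandoffspring = 0.25.
Option 2: Σ r·B − C = (4·0.25·0.148) − 0.39 = -0.242.
Option 1 has the higher net inclusive-fitness payoff.

Option 1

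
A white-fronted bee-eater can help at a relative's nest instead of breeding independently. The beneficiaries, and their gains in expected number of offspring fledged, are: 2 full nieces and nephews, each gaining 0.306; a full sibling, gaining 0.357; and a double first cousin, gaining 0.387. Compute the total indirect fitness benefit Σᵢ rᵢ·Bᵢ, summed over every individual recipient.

r to a full niece or nephew = 0.25 (full aunt/uncle↔niece/nephew: two paths of length 3 through the shared grandparent pair: r = 2·(1/2)^3 = 1/4).
r to a full sibling = 1/2 (full sibs share both parents — two paths of length 2: r = 2·(1/2)^2 = 1/2).
r to a double first cousin = 0.25 (double first cousins share both grandparent pairs — four paths of length 4: r = 4·(1/2)^4 = 1/4).
Summing one r·B term per recipient: 2·0.25·0.306 + 1·0.5·0.357 + 1·0.25·0.387 = 0.42825.

0.42825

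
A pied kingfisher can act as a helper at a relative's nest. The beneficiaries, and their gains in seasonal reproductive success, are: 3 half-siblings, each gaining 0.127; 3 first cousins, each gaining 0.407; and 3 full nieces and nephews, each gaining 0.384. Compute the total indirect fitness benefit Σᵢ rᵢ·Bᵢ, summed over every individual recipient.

0.535875

r to a half-sibling = 1/4 (half-sibs share one parent — one path of length 2: r = (1/2)^2 = 1/4).
r to a first cousin = 0.125 (first cousins share one grandparent pair — two paths of length 4: r = 2·(1/2)^4 = 1/8).
r to a full niece or nephew = 1/4 (full aunt/uncle↔niece/nephew: two paths of length 3 through the shared grandparent pair: r = 2·(1/2)^3 = 1/4).
Summing one r·B term per recipient: 3·0.25·0.127 + 3·0.125·0.407 + 3·0.25·0.384 = 0.535875.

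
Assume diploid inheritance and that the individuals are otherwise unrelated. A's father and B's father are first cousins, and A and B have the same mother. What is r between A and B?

With two independent routes of shared ancestry, r is the sum of the two contributions.
A and B are related in two ways: second cousins through their fathers (r = 1/32) and half-sibs through their shared mother (r = 1/4).
r = 1/32 + 1/4 = 9/32 = 0.28125.

0.28125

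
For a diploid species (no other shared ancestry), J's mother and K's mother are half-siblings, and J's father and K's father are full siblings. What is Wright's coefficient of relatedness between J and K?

With two independent routes of shared ancestry, r is the sum of the two contributions.
J and K are related in two ways: half first cousins through their mothers (r = 1/16) and first cousins through their fathers (r = 1/8).
r = 1/16 + 1/8 = 0.1875.

0.1875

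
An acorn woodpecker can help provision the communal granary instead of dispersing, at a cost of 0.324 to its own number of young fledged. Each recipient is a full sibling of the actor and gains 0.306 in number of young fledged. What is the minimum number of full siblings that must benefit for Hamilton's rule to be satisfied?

3

r to a full sibling = 1/2 (full sibs share both parents — two paths of length 2: r = 2·(1/2)^2 = 1/2).
Hamilton's rule: n·r·B > C  ⇒  n > C/(r·B) = 0.324/(0.5·0.306) = 2.118.
The smallest integer exceeding 2.118 is 3.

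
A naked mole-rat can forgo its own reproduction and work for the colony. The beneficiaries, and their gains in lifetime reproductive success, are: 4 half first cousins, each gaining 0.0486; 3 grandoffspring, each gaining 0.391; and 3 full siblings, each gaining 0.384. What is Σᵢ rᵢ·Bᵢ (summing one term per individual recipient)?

r to a half first cousin = 1/16 (half first cousins share one grandparent — one path of length 4: r = (1/2)^4 = 1/16).
r to a grandoffspring = 1/4 (two parent–offspring links: r = (1/2)^2 = 1/4).
r to a full sibling = 1/2 (full sibs share both parents — two paths of length 2: r = 2·(1/2)^2 = 1/2).
Summing one r·B term per recipient: 4·0.0625·0.0486 + 3·0.25·0.391 + 3·0.5·0.384 = 0.8814.

0.8814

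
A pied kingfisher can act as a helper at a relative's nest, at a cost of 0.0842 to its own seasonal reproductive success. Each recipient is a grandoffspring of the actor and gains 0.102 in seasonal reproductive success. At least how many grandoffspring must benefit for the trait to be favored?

4

r to a grandoffspring = 0.25 (two parent–offspring links: r = (1/2)^2 = 1/4).
Hamilton's rule: n·r·B > C  ⇒  n > C/(r·B) = 0.0842/(0.25·0.102) = 3.302.
The smallest integer exceeding 3.302 is 4.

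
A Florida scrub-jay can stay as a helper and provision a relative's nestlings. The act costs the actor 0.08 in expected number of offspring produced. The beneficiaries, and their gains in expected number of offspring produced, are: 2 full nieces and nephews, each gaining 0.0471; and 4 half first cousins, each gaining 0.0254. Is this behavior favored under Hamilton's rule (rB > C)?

Hamilton's rule: the trait is favored when the sum of r·B over every recipient exceeds the actor's cost C.
r to a full niece or nephew = 0.25 (full aunt/uncle↔niece/nephew: two paths of length 3 through the shared grandparent pair: r = 2·(1/2)^3 = 1/4).
r to a half first cousin = 1/16 (half first cousins share one grandparent — one path of length 4: r = (1/2)^4 = 1/16).
Summing one r·B term per recipient: 2·0.25·0.0471 + 4·0.0625·0.0254 = 0.0299.
0.0299 < 0.08: the indirect benefit is less than the cost.

No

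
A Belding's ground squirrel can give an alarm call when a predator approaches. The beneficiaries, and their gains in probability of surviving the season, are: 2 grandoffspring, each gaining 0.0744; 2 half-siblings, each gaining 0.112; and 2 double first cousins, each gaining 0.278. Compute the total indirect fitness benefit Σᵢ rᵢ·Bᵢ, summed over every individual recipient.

r to a grandoffspring = 1/4 (two parent–offspring links: r = (1/2)^2 = 1/4).
r to a half-sibling = 0.25 (half-sibs share one parent — one path of length 2: r = (1/2)^2 = 1/4).
r to a double first cousin = 1/4 (double first cousins share both grandparent pairs — four paths of length 4: r = 4·(1/2)^4 = 1/4).
Summing one r·B term per recipient: 2·0.25·0.0744 + 2·0.25·0.112 + 2·0.25·0.278 = 0.2322.

0.2322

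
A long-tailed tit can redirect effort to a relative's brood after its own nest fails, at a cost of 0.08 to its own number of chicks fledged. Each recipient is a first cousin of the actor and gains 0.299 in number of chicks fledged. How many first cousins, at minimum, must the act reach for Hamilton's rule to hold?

3

r to a first cousin = 0.125 (first cousins share one grandparent pair — two paths of length 4: r = 2·(1/2)^4 = 1/8).
Hamilton's rule: n·r·B > C  ⇒  n > C/(r·B) = 0.08/(0.125·0.299) = 2.14.
The smallest integer exceeding 2.14 is 3.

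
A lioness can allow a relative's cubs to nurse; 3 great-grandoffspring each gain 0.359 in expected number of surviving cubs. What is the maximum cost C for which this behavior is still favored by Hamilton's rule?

0.134625

r to a great-grandoffspring = 1/8 (three parent–offspring links: r = (1/2)^3 = 1/8).
Hamilton's rule: n·r·B > C, so the trait is favored while C < n·r·B = 3·0.125·0.359 = 0.134625.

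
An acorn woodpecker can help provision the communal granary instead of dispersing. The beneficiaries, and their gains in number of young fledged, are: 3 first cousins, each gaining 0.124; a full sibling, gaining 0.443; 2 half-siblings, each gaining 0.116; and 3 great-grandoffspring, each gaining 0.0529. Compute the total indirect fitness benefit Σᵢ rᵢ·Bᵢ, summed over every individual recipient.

0.3458375

r to a first cousin = 0.125 (first cousins share one grandparent pair — two paths of length 4: r = 2·(1/2)^4 = 1/8).
r to a full sibling = 1/2 (full sibs share both parents — two paths of length 2: r = 2·(1/2)^2 = 1/2).
r to a half-sibling = 0.25 (half-sibs share one parent — one path of length 2: r = (1/2)^2 = 1/4).
r to a great-grandoffspring = 1/8 (three parent–offspring links: r = (1/2)^3 = 1/8).
Summing one r·B term per recipient: 3·0.125·0.124 + 1·0.5·0.443 + 2·0.25·0.116 + 3·0.125·0.0529 = 0.3458375.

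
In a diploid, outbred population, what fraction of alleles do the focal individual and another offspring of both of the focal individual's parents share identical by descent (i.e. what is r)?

0.5

Each parent–offspring link contributes a factor of 1/2, and independent paths through distinct common ancestors add.
Full sibs share both parents — two paths of length 2: r = 2·(1/2)^2 = 1/2.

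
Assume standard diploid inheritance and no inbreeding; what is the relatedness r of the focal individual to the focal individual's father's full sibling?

0.25

Each parent–offspring link contributes a factor of 1/2, and independent paths through distinct common ancestors add.
Full aunt/uncle↔niece/nephew: two paths of length 3 through the shared grandparent pair: r = 2·(1/2)^3 = 1/4.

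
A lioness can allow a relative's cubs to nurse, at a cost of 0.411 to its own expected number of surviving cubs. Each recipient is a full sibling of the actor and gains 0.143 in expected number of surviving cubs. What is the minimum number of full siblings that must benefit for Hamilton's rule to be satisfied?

6

r to a full sibling = 0.5 (full sibs share both parents — two paths of length 2: r = 2·(1/2)^2 = 1/2).
Hamilton's rule: n·r·B > C  ⇒  n > C/(r·B) = 0.411/(0.5·0.143) = 5.748.
The smallest integer exceeding 5.748 is 6.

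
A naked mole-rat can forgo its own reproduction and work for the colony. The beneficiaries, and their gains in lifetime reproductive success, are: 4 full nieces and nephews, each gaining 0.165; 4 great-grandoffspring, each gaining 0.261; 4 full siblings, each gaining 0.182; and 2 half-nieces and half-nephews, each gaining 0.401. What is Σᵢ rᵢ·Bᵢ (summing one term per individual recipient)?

r to a full niece or nephew = 0.25 (full aunt/uncle↔niece/nephew: two paths of length 3 through the shared grandparent pair: r = 2·(1/2)^3 = 1/4).
r to a great-grandoffspring = 0.125 (three parent–offspring links: r = (1/2)^3 = 1/8).
r to a full sibling = 1/2 (full sibs share both parents — two paths of length 2: r = 2·(1/2)^2 = 1/2).
r to a half-niece or half-nephew = 0.125 (half-aunt/uncle↔niece/nephew: one path of length 3: r = (1/2)^3 = 1/8).
Summing one r·B term per recipient: 4·0.25·0.165 + 4·0.125·0.261 + 4·0.5·0.182 + 2·0.125·0.401 = 0.75975.

0.75975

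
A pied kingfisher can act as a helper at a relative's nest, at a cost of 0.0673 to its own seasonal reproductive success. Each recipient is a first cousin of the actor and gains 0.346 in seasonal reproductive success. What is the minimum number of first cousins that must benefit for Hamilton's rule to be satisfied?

2

r to a first cousin = 1/8 (first cousins share one grandparent pair — two paths of length 4: r = 2·(1/2)^4 = 1/8).
Hamilton's rule: n·r·B > C  ⇒  n > C/(r·B) = 0.0673/(0.125·0.346) = 1.556.
The smallest integer exceeding 1.556 is 2.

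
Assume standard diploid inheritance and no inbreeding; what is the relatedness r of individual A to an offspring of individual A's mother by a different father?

0.25

Each parent–offspring link contributes a factor of 1/2, and independent paths through distinct common ancestors add.
Half-sibs share one parent — one path of length 2: r = (1/2)^2 = 1/4.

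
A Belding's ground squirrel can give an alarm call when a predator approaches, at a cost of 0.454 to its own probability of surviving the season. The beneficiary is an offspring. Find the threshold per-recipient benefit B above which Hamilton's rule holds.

0.908

r to an offspring = 1/2 (one parent–offspring link: r = (1/2)^1 = 1/2).
Hamilton's rule with n recipients of equal r: n·r·B > C, so B > C/(n·r) = 0.454/(1·0.5) = 0.908.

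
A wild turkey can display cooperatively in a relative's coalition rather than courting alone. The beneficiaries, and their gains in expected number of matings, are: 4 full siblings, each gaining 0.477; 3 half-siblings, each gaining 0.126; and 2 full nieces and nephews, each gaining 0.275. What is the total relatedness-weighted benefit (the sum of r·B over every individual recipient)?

1.186

r to a full sibling = 1/2 (full sibs share both parents — two paths of length 2: r = 2·(1/2)^2 = 1/2).
r to a half-sibling = 1/4 (half-sibs share one parent — one path of length 2: r = (1/2)^2 = 1/4).
r to a full niece or nephew = 0.25 (full aunt/uncle↔niece/nephew: two paths of length 3 through the shared grandparent pair: r = 2·(1/2)^3 = 1/4).
Summing one r·B term per recipient: 4·0.5·0.477 + 3·0.25·0.126 + 2·0.25·0.275 = 1.186.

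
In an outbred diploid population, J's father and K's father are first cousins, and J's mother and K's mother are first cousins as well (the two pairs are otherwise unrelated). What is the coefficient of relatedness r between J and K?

Independent pedigree routes through distinct common ancestors add.
J and K are related in two ways: second cousins through their fathers (r = 1/32) and second cousins through their mothers (r = 1/32).
r = 1/32 + 1/32 = 0.0625.

0.0625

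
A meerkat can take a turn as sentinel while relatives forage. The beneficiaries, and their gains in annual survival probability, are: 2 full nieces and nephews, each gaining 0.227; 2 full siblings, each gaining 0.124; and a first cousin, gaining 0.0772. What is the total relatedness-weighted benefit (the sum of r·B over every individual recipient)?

r to a full niece or nephew = 1/4 (full aunt/uncle↔niece/nephew: two paths of length 3 through the shared grandparent pair: r = 2·(1/2)^3 = 1/4).
r to a full sibling = 0.5 (full sibs share both parents — two paths of length 2: r = 2·(1/2)^2 = 1/2).
r to a first cousin = 1/8 (first cousins share one grandparent pair — two paths of length 4: r = 2·(1/2)^4 = 1/8).
Summing one r·B term per recipient: 2·0.25·0.227 + 2·0.5·0.124 + 1·0.125·0.0772 = 0.24715.

0.24715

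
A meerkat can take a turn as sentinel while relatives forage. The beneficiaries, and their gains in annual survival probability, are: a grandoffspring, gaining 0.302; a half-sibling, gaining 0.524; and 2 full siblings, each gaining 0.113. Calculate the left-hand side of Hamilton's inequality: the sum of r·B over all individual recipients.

r to a grandoffspring = 0.25 (two parent–offspring links: r = (1/2)^2 = 1/4).
r to a half-sibling = 0.25 (half-sibs share one parent — one path of length 2: r = (1/2)^2 = 1/4).
r to a full sibling = 0.5 (full sibs share both parents — two paths of length 2: r = 2·(1/2)^2 = 1/2).
Summing one r·B term per recipient: 1·0.25·0.302 + 1·0.25·0.524 + 2·0.5·0.113 = 0.3195.

0.3195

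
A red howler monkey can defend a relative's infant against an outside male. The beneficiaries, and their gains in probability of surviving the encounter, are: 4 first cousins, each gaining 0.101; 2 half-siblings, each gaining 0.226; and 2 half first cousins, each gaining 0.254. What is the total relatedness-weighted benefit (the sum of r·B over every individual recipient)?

r to a first cousin = 1/8 (first cousins share one grandparent pair — two paths of length 4: r = 2·(1/2)^4 = 1/8).
r to a half-sibling = 0.25 (half-sibs share one parent — one path of length 2: r = (1/2)^2 = 1/4).
r to a half first cousin = 1/16 (half first cousins share one grandparent — one path of length 4: r = (1/2)^4 = 1/16).
Summing one r·B term per recipient: 4·0.125·0.101 + 2·0.25·0.226 + 2·0.0625·0.254 = 0.19525.

0.19525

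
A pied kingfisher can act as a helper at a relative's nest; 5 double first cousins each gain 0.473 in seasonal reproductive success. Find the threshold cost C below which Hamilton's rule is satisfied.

r to a double first cousin = 0.25 (double first cousins share both grandparent pairs — four paths of length 4: r = 4·(1/2)^4 = 1/4).
Hamilton's rule: n·r·B > C, so the trait is favored while C < n·r·B = 5·0.25·0.473 = 0.59125.

0.59125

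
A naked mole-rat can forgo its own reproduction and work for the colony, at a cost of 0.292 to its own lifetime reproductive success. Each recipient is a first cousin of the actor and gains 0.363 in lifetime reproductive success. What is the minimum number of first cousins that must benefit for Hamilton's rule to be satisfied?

7

r to a first cousin = 0.125 (first cousins share one grandparent pair — two paths of length 4: r = 2·(1/2)^4 = 1/8).
Hamilton's rule: n·r·B > C  ⇒  n > C/(r·B) = 0.292/(0.125·0.363) = 6.435.
The smallest integer exceeding 6.435 is 7.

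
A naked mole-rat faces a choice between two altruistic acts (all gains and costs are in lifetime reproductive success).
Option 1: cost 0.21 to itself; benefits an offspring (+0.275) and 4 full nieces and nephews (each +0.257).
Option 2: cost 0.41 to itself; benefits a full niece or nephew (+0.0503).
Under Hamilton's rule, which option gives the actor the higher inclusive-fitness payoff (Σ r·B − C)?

Option 1

Option 1: r to an offspring = 0.5.
Option 1: r to a full niece or nephew = 0.25.
Option 1: Σ r·B − C = (1·0.5·0.275 + 4·0.25·0.257) − 0.21 = 0.1845.
Option 2: r to a full niece or nephew = 0.25.
Option 2: Σ r·B − C = (1·0.25·0.0503) − 0.41 = -0.397425.
Option 1 has the higher net inclusive-fitness payoff.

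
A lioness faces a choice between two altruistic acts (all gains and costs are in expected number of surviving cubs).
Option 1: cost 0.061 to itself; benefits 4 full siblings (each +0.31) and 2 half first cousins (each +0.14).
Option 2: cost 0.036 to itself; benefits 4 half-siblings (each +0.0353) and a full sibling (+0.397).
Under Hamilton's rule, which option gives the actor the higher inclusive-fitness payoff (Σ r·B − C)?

Option 1

Option 1: r to a full sibling = 0.5.
Option 1: r to a half first cousin = 0.0625.
Option 1: Σ r·B − C = (4·0.5·0.31 + 2·0.0625·0.14) − 0.061 = 0.5765.
Option 2: r to a half-sibling = 0.25.
Option 2: r to a full sibling = 0.5.
Option 2: Σ r·B − C = (4·0.25·0.0353 + 1·0.5·0.397) − 0.036 = 0.1978.
Option 1 has the higher net inclusive-fitness payoff.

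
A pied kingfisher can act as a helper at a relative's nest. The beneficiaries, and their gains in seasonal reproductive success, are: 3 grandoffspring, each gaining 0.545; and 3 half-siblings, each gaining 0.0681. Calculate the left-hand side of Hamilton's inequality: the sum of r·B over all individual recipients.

0.459825

r to a grandoffspring = 0.25 (two parent–offspring links: r = (1/2)^2 = 1/4).
r to a half-sibling = 0.25 (half-sibs share one parent — one path of length 2: r = (1/2)^2 = 1/4).
Summing one r·B term per recipient: 3·0.25·0.545 + 3·0.25·0.0681 = 0.459825.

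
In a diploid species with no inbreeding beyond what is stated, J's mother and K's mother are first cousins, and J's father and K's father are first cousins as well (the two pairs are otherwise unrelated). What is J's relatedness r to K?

0.0625

Wright's path rule: contributions from independent ancestry routes add.
J and K are related in two ways: second cousins through their mothers (r = 1/32) and second cousins through their fathers (r = 1/32).
r = 1/32 + 1/32 = 0.0625.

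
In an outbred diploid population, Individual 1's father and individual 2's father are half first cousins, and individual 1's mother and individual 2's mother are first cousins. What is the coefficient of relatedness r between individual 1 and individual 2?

Wright's path rule: contributions from independent ancestry routes add.
Individual 1 and individual 2 are related in two ways: half second cousins through their fathers (r = 1/64) and second cousins through their mothers (r = 1/32).
r = 1/64 + 1/32 = 0.046875.

0.046875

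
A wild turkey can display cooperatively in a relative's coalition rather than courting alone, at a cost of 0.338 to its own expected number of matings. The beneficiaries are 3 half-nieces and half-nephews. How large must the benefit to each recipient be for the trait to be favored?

0.9013

r to a half-niece or half-nephew = 0.125 (half-aunt/uncle↔niece/nephew: one path of length 3: r = (1/2)^3 = 1/8).
Hamilton's rule with n recipients of equal r: n·r·B > C, so B > C/(n·r) = 0.338/(3·0.125) = 0.9013.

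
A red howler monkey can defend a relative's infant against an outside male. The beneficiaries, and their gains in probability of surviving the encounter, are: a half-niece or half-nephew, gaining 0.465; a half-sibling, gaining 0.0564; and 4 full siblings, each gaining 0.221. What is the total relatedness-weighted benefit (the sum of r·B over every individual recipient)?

r to a half-niece or half-nephew = 1/8 (half-aunt/uncle↔niece/nephew: one path of length 3: r = (1/2)^3 = 1/8).
r to a half-sibling = 0.25 (half-sibs share one parent — one path of length 2: r = (1/2)^2 = 1/4).
r to a full sibling = 1/2 (full sibs share both parents — two paths of length 2: r = 2·(1/2)^2 = 1/2).
Summing one r·B term per recipient: 1·0.125·0.465 + 1·0.25·0.0564 + 4·0.5·0.221 = 0.514225.

0.514225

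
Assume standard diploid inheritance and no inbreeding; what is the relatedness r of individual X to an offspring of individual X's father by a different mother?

0.25

Each parent–offspring link contributes a factor of 1/2, and independent paths through distinct common ancestors add.
Half-sibs share one parent — one path of length 2: r = (1/2)^2 = 1/4.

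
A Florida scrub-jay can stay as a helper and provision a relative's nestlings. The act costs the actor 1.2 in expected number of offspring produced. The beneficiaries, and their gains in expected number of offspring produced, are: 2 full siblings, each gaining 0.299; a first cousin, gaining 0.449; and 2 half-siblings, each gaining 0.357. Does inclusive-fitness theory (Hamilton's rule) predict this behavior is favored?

Hamilton's rule: the trait is favored when the sum of r·B over every recipient exceeds the actor's cost C.
r to a full sibling = 1/2 (full sibs share both parents — two paths of length 2: r = 2·(1/2)^2 = 1/2).
r to a first cousin = 1/8 (first cousins share one grandparent pair — two paths of length 4: r = 2·(1/2)^4 = 1/8).
r to a half-sibling = 0.25 (half-sibs share one parent — one path of length 2: r = (1/2)^2 = 1/4).
Summing one r·B term per recipient: 2·0.5·0.299 + 1·0.125·0.449 + 2·0.25·0.357 = 0.533625.
0.533625 < 1.2: the indirect benefit is less than the cost.

No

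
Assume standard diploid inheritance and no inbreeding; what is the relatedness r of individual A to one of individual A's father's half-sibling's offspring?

Each parent–offspring link contributes a factor of 1/2, and independent paths through distinct common ancestors add.
Half first cousins share one grandparent — one path of length 4: r = (1/2)^4 = 1/16.

0.0625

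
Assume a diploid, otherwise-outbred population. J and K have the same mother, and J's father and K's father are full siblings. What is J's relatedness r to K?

0.375

Independent pedigree routes through distinct common ancestors add.
J and K are related in two ways: half-sibs through their shared mother (r = 1/4) and first cousins through their fathers (r = 1/8).
r = 1/4 + 1/8 = 0.375.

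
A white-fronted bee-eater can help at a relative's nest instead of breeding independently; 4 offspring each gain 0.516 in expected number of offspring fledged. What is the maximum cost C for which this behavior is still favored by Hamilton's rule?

r to an offspring = 1/2 (one parent–offspring link: r = (1/2)^1 = 1/2).
Hamilton's rule: n·r·B > C, so the trait is favored while C < n·r·B = 4·0.5·0.516 = 1.032.

1.032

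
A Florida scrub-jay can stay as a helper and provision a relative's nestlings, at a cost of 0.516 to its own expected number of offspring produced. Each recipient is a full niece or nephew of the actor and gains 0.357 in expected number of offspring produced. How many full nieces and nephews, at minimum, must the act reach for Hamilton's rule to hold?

r to a full niece or nephew = 0.25 (full aunt/uncle↔niece/nephew: two paths of length 3 through the shared grandparent pair: r = 2·(1/2)^3 = 1/4).
Hamilton's rule: n·r·B > C  ⇒  n > C/(r·B) = 0.516/(0.25·0.357) = 5.782.
The smallest integer exceeding 5.782 is 6.

6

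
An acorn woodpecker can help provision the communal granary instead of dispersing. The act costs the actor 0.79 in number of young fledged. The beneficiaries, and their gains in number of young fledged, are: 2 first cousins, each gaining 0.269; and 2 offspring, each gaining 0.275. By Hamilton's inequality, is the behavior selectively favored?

Hamilton's rule: the trait is favored when the sum of r·B over every recipient exceeds the actor's cost C.
r to a first cousin = 0.125 (first cousins share one grandparent pair — two paths of length 4: r = 2·(1/2)^4 = 1/8).
r to an offspring = 0.5 (one parent–offspring link: r = (1/2)^1 = 1/2).
Summing one r·B term per recipient: 2·0.125·0.269 + 2·0.5·0.275 = 0.34225.
0.34225 < 0.79: the indirect benefit is less than the cost.

No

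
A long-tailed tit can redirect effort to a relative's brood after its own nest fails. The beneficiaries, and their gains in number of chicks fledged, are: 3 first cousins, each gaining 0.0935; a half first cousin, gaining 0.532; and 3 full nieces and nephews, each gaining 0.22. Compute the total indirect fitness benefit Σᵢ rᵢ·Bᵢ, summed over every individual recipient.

0.2333125

r to a first cousin = 1/8 (first cousins share one grandparent pair — two paths of length 4: r = 2·(1/2)^4 = 1/8).
r to a half first cousin = 0.0625 (half first cousins share one grandparent — one path of length 4: r = (1/2)^4 = 1/16).
r to a full niece or nephew = 1/4 (full aunt/uncle↔niece/nephew: two paths of length 3 through the shared grandparent pair: r = 2·(1/2)^3 = 1/4).
Summing one r·B term per recipient: 3·0.125·0.0935 + 1·0.0625·0.532 + 3·0.25·0.22 = 0.2333125.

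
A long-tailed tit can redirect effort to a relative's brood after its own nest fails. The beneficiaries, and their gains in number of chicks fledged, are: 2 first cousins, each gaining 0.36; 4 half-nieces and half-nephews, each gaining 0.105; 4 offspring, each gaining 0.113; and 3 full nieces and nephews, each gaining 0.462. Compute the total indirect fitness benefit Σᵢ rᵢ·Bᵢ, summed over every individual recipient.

r to a first cousin = 0.125 (first cousins share one grandparent pair — two paths of length 4: r = 2·(1/2)^4 = 1/8).
r to a half-niece or half-nephew = 0.125 (half-aunt/uncle↔niece/nephew: one path of length 3: r = (1/2)^3 = 1/8).
r to an offspring = 0.5 (one parent–offspring link: r = (1/2)^1 = 1/2).
r to a full niece or nephew = 0.25 (full aunt/uncle↔niece/nephew: two paths of length 3 through the shared grandparent pair: r = 2·(1/2)^3 = 1/4).
Summing one r·B term per recipient: 2·0.125·0.36 + 4·0.125·0.105 + 4·0.5·0.113 + 3·0.25·0.462 = 0.715.

0.715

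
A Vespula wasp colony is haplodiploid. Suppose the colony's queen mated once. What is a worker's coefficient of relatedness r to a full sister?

0.75

Haplodiploid full sisters inherit their father's entire haploid genome identically (contributing 1/2) and on average half of their mother's contribution (1/2 · 1/2 = 1/4); r = 1/2 + 1/4 = 3/4.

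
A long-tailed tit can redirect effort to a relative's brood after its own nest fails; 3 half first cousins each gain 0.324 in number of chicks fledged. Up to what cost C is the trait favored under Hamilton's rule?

r to a half first cousin = 0.0625 (half first cousins share one grandparent — one path of length 4: r = (1/2)^4 = 1/16).
Hamilton's rule: n·r·B > C, so the trait is favored while C < n·r·B = 3·0.0625·0.324 = 0.06075.

0.06075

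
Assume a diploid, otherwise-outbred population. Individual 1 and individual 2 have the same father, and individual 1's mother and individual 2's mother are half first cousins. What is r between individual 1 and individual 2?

0.265625

Relatedness sums over independent paths through distinct common ancestors.
Individual 1 and individual 2 are related in two ways: half-sibs through their shared father (r = 1/4) and half second cousins through their mothers (r = 1/64).
r = 1/4 + 1/64 = 0.265625.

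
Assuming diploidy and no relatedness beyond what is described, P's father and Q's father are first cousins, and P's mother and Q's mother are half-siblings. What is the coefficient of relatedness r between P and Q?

0.09375

With two independent routes of shared ancestry, r is the sum of the two contributions.
P and Q are related in two ways: second cousins through their fathers (r = 1/32) and half first cousins through their mothers (r = 1/16).
r = 1/32 + 1/16 = 3/32 = 0.09375.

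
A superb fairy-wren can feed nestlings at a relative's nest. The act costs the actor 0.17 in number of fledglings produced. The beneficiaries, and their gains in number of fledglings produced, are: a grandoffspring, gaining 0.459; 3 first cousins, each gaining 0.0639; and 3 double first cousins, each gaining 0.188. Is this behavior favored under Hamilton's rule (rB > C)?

Hamilton's rule: the trait is favored when the sum of r·B over every recipient exceeds the actor's cost C.
r to a grandoffspring = 0.25 (two parent–offspring links: r = (1/2)^2 = 1/4).
r to a first cousin = 0.125 (first cousins share one grandparent pair — two paths of length 4: r = 2·(1/2)^4 = 1/8).
r to a double first cousin = 0.25 (double first cousins share both grandparent pairs — four paths of length 4: r = 4·(1/2)^4 = 1/4).
Summing one r·B term per recipient: 1·0.25·0.459 + 3·0.125·0.0639 + 3·0.25·0.188 = 0.2797125.
0.2797125 > 0.17: the indirect benefit exceeds the cost.

Yes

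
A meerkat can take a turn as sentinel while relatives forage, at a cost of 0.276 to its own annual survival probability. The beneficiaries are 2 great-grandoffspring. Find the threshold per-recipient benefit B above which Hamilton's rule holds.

1.104

r to a great-grandoffspring = 1/8 (three parent–offspring links: r = (1/2)^3 = 1/8).
Hamilton's rule with n recipients of equal r: n·r·B > C, so B > C/(n·r) = 0.276/(2·0.125) = 1.104.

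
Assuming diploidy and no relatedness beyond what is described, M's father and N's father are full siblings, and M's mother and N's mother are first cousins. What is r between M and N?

Independent pedigree routes through distinct common ancestors add.
M and N are related in two ways: first cousins through their fathers (r = 1/8) and second cousins through their mothers (r = 1/32).
r = 1/8 + 1/32 = 5/32 = 0.15625.

0.15625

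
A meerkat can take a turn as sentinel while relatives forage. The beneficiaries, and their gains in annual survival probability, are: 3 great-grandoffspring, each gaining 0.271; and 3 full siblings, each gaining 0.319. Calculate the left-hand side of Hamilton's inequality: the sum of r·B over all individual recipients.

0.580125

r to a great-grandoffspring = 0.125 (three parent–offspring links: r = (1/2)^3 = 1/8).
r to a full sibling = 0.5 (full sibs share both parents — two paths of length 2: r = 2·(1/2)^2 = 1/2).
Summing one r·B term per recipient: 3·0.125·0.271 + 3·0.5·0.319 = 0.580125.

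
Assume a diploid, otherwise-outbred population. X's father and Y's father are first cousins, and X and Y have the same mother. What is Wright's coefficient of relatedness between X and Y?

0.28125

With two independent routes of shared ancestry, r is the sum of the two contributions.
X and Y are related in two ways: second cousins through their fathers (r = 1/32) and half-sibs through their shared mother (r = 1/4).
r = 1/32 + 1/4 = 9/32 = 0.28125.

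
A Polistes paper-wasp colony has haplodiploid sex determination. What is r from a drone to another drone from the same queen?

0.5

Haploid brothers each carry a random half of the queen's diploid genome, so on average they share half: r = 1/2.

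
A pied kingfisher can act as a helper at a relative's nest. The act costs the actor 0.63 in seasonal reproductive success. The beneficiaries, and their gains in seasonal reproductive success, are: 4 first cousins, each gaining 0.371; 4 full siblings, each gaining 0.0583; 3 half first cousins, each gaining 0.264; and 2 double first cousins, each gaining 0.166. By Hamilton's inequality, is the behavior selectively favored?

Hamilton's rule: the trait is favored when the sum of r·B over every recipient exceeds the actor's cost C.
r to a first cousin = 0.125 (first cousins share one grandparent pair — two paths of length 4: r = 2·(1/2)^4 = 1/8).
r to a full sibling = 0.5 (full sibs share both parents — two paths of length 2: r = 2·(1/2)^2 = 1/2).
r to a half first cousin = 0.0625 (half first cousins share one grandparent — one path of length 4: r = (1/2)^4 = 1/16).
r to a double first cousin = 1/4 (double first cousins share both grandparent pairs — four paths of length 4: r = 4·(1/2)^4 = 1/4).
Summing one r·B term per recipient: 4·0.125·0.371 + 4·0.5·0.0583 + 3·0.0625·0.264 + 2·0.25·0.166 = 0.4346.
0.4346 < 0.63: the indirect benefit is less than the cost.

No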